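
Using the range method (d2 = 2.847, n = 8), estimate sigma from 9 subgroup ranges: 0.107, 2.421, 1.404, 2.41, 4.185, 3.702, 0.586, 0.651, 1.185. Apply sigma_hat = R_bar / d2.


R_bar = (0.107 + 2.421 + 1.404 + 2.41 + 4.185 + 3.702 + 0.586 + 0.651 + 1.185) / 9
R_bar = 16.651 / 9 = 1.8501111
sigma_hat = R_bar / d2 = 1.8501111 / 2.847 = 0.6498

0.6498


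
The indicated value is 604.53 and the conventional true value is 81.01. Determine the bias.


Systematic error = measured - true
= 604.53 - 81.01
= 523.5200

523.5200


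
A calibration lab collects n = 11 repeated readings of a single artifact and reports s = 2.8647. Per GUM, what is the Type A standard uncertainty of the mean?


u_A = s / sqrt(n)
u_A = 2.8647 / sqrt(11)
u_A = 2.8647 / 3.3166248
u_A = 0.8637

0.8637


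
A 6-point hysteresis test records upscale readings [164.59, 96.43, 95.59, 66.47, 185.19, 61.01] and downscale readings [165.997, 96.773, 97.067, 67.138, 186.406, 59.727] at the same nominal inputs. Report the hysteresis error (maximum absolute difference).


|164.59 - 165.997| = 1.4070
|96.43 - 96.773| = 0.3430
|95.59 - 97.067| = 1.4770
|66.47 - 67.138| = 0.6680
|185.19 - 186.406| = 1.2160
|61.01 - 59.727| = 1.2830
hysteresis = max(diffs) = 1.4770

1.4770


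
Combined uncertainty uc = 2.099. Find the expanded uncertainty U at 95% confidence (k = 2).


U = k * uc
U = 2 * 2.099
U = 4.1980

4.1980


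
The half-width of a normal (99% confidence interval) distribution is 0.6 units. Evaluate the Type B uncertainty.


u_B = half_width / 2.576
u_B = 0.6 / 2.576
u_B = 0.2329

0.2329


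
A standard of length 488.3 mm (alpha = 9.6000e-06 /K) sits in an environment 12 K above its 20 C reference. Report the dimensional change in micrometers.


dL = L * alpha * dT
= 488.3 * 9.6000e-06 * 12
= 0.0562522 mm
dL_um = 0.0562522 * 1000 = 56.2522 um

56.2522


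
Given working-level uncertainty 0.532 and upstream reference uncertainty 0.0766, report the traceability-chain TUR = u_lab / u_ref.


TUR = u_lab / u_ref
= 0.532 / 0.0766
= 6.9452

6.9452


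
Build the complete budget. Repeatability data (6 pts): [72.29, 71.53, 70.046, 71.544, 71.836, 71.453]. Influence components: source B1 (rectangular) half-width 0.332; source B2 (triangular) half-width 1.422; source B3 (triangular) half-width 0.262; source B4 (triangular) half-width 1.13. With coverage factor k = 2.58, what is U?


mean = (72.29 + 71.53 + 70.046 + 71.544 + 71.836 + 71.453) / 6 = 71.44983333
s = sqrt(sum((x - mean)^2)/(n-1)) = 0.75379796
u_A = s / sqrt(n) = 0.75379796 / sqrt(6) = 0.30773673
u_B1 = 0.332 / sqrt(3) = 0.19168029
u_B2 = 1.422 / sqrt(6) = 0.58052907
u_B3 = 0.262 / sqrt(6) = 0.10696105
u_B4 = 1.13 / sqrt(6) = 0.46132057
uc = sqrt(0.30773673^2 + 0.19168029^2 + 0.58052907^2 + 0.10696105^2 + 0.46132057^2) = 0.83229476
U = k * uc = 2.58 * 0.83229476
U = 2.1473

2.1473


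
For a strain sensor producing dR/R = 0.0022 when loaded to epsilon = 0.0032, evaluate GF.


GF = (dR/R) / epsilon
= 0.0022 / 0.0032
= 0.6875

0.6875


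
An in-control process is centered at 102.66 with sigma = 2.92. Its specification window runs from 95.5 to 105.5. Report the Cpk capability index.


Cpu = (USL - mean) / (3*sigma) = (105.5 - 102.66) / (3*2.92) = 0.3242
Cpl = (mean - LSL) / (3*sigma) = (102.66 - 95.5) / (3*2.92) = 0.8174
Cpk = min(Cpu, Cpl) = 0.3242

0.3242


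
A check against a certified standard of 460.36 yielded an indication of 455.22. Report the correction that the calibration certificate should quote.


Correction = standard - reading
= 460.36 - 455.22
= 5.1400

5.1400


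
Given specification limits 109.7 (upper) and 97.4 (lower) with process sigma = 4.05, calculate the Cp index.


Cp = (USL - LSL) / (6 * sigma)
= (109.7 - 97.4) / (6 * 4.05)
= 12.3000 / 24.3000
= 0.5062

0.5062


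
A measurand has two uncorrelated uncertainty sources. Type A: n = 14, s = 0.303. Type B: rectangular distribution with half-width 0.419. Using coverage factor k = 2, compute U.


u_A = s / sqrt(n) = 0.303 / sqrt(14) = 0.080980156
u_B = half_width / sqrt(3) = 0.419 / sqrt(3) = 0.24190976
uc = sqrt(u_A^2 + u_B^2) = sqrt(0.080980156^2 + 0.24190976^2) = 0.25510413
U = k * uc = 2 * 0.25510413
U = 0.5102

0.5102


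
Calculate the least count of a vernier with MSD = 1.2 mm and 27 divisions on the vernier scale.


LC = MSD / n_div
= 1.2 / 27
= 0.0444

0.0444


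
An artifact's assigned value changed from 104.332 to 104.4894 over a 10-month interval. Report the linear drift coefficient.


rate = (v2 - v1) / months
= (104.4894 - 104.332) / 10
= 0.1574 / 10
= 0.0157

0.0157


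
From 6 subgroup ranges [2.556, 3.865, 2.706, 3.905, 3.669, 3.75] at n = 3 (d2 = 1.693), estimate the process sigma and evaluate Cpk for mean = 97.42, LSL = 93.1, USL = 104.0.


R_bar = (2.556 + 3.865 + 2.706 + 3.905 + 3.669 + 3.75) / 6 = 3.4085
sigma = R_bar / d2 = 3.4085 / 1.693 = 2.01329
Cp = (USL - LSL)/(6*sigma) = (104.0 - 93.1)/(6*2.01329) = 0.9023
Cpu = (104.0 - 97.42)/(3*2.01329) = 1.0894
Cpl = (97.42 - 93.1)/(3*2.01329) = 0.7152
Cpk = min(Cpu, Cpl) = 0.7152

0.7152


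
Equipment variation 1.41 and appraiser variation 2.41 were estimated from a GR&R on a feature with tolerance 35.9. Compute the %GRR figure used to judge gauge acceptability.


GRR = sqrt(EV^2 + AV^2) = sqrt(1.41^2 + 2.41^2) = 2.7921676
%GRR = GRR / tol * 100 = 2.7921676 / 35.9 * 100
%GRR = 7.7776

7.7776


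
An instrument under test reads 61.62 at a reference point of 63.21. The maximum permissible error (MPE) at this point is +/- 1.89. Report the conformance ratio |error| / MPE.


e = indication - reference = 61.62 - 63.21 = -1.5900
|e| = 1.5900
ratio = |e| / MPE = 1.5900 / 1.89
ratio = 0.8413

0.8413


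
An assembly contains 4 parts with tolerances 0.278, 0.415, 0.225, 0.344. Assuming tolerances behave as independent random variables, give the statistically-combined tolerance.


RSS = sqrt(0.278^2 + 0.415^2 + 0.225^2 + 0.344^2)
= sqrt(0.41847)
= 0.6469

0.6469


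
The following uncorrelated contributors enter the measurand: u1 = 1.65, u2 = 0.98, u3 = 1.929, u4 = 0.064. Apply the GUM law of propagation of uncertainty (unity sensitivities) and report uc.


uc = sqrt(1.65^2 + 0.98^2 + 1.929^2 + 0.064^2)
uc = sqrt(7.408037)
uc = 2.7218

2.7218


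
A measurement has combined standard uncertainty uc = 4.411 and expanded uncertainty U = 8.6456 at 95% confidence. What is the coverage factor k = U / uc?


k = U / uc
k = 8.6456 / 4.411
k = 1.96

1.96


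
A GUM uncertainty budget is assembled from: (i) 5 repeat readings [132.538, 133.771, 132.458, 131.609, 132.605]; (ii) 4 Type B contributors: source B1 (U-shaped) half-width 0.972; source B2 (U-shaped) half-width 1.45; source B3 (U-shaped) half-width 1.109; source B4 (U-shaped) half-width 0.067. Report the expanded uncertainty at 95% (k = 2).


mean = (132.538 + 133.771 + 132.458 + 131.609 + 132.605) / 5 = 132.5962
s = sqrt(sum((x - mean)^2)/(n-1)) = 0.77092198
u_A = s / sqrt(n) = 0.77092198 / sqrt(5) = 0.34476679
u_B1 = 0.972 / sqrt(2) = 0.68730779
u_B2 = 1.45 / sqrt(2) = 1.0253048
u_B3 = 1.109 / sqrt(2) = 0.78418142
u_B4 = 0.067 / sqrt(2) = 0.047376154
uc = sqrt(0.34476679^2 + 0.68730779^2 + 1.0253048^2 + 0.78418142^2 + 0.047376154^2) = 1.5032269
U = k * uc = 2 * 1.5032269
U = 3.0065

3.0065


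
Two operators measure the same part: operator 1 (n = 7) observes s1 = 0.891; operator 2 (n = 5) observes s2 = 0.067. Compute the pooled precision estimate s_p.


s_p = sqrt(((n1-1)*s1^2 + (n2-1)*s2^2) / (n1+n2-2))
numerator = (7-1)*0.891^2 + (5-1)*0.067^2 = 4.763286 + 0.017956 = 4.781242
denominator = 7 + 5 - 2 = 10
s_p^2 = 4.781242 / 10 = 0.4781242
s_p = sqrt(0.4781242) = 0.6915

0.6915


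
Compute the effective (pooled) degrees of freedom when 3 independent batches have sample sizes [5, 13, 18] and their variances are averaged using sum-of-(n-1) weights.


nu = sum_i (n_i - 1)
nu = ((5 - 1) + (13 - 1) + (18 - 1))
nu = 4 + 12 + 17
nu = 33

33


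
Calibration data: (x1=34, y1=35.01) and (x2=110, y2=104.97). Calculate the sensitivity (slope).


slope = (y2 - y1) / (x2 - x1)
= (104.97 - 35.01) / (110 - 34)
= 69.9600 / 76
= 0.9205

0.9205


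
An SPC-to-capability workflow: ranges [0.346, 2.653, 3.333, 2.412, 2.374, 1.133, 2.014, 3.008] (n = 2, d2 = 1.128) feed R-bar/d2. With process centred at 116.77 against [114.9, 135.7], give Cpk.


R_bar = (0.346 + 2.653 + 3.333 + 2.412 + 2.374 + 1.133 + 2.014 + 3.008) / 8 = 2.159125
sigma = R_bar / d2 = 2.159125 / 1.128 = 1.9141179
Cp = (USL - LSL)/(6*sigma) = (135.7 - 114.9)/(6*1.9141179) = 1.8111
Cpu = (135.7 - 116.77)/(3*1.9141179) = 3.2966
Cpl = (116.77 - 114.9)/(3*1.9141179) = 0.3257
Cpk = min(Cpu, Cpl) = 0.3257

0.3257


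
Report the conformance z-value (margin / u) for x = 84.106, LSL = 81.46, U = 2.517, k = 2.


u = U / k = 2.517 / 2 = 1.2585
margin = |LSL - x| = |81.46 - 84.106| = 2.646
z = margin / u = 2.646 / 1.2585
z = 2.1025

2.1025


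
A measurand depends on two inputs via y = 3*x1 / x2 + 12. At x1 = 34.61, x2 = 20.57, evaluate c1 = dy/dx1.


y = 3*x1 / x2 + 12
dy/dx1 = 3/x2
Evaluate at x2 = 20.57: c1 = 3 / 20.57
c1 = 0.1458

0.1458


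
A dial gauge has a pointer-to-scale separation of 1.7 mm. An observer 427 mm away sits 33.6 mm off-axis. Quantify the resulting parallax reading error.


error = h * offset / d
= 1.7 * 33.6 / 427
= 0.1338

0.1338


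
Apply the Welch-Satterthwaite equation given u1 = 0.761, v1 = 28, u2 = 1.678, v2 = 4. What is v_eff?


uc = sqrt(u1^2 + u2^2) = sqrt(0.761^2 + 1.678^2) = 1.8424997
v_eff = uc^4 / (u1^4/v1 + u2^4/v2)
= 1.8424997^4 / (0.761^4/28 + 1.678^4/4)
= 11.524702 / 1.993997
v_eff = 5.7797

5.7797


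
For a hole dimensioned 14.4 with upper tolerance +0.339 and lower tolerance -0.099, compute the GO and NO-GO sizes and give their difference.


GO = nominal - lower_tol (smallest hole = maximum material condition)
GO = 14.4 - 0.099 = 14.301
NO-GO = nominal + upper_tol (largest hole = least material condition)
NO-GO = 14.4 + 0.339 = 14.739
spread = NO-GO - GO = 14.739 - 14.301 = 0.4380

0.4380


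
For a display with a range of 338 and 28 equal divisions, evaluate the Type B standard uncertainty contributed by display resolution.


resolution = range / divisions
resolution = 338 / 28 = 12.071429
u_res = resolution / (2*sqrt(3))
u_res = 12.071429 / 3.4641016
u_res = 3.4847

3.4847


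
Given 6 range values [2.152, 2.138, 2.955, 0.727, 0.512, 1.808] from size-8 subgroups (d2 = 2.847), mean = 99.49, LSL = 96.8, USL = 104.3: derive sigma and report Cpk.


R_bar = (2.152 + 2.138 + 2.955 + 0.727 + 0.512 + 1.808) / 6 = 1.7153333
sigma = R_bar / d2 = 1.7153333 / 2.847 = 0.60250555
Cp = (USL - LSL)/(6*sigma) = (104.3 - 96.8)/(6*0.60250555) = 2.0747
Cpu = (104.3 - 99.49)/(3*0.60250555) = 2.6611
Cpl = (99.49 - 96.8)/(3*0.60250555) = 1.4882
Cpk = min(Cpu, Cpl) = 1.4882

1.4882


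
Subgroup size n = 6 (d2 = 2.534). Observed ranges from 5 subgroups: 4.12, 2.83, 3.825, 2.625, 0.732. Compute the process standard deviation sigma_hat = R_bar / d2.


R_bar = (4.12 + 2.83 + 3.825 + 2.625 + 0.732) / 5
R_bar = 14.132 / 5 = 2.8264
sigma_hat = R_bar / d2 = 2.8264 / 2.534 = 1.1154

1.1154


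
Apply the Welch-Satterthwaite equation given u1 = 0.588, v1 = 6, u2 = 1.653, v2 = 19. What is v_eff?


uc = sqrt(u1^2 + u2^2) = sqrt(0.588^2 + 1.653^2) = 1.7544666
v_eff = uc^4 / (u1^4/v1 + u2^4/v2)
= 1.7544666^4 / (0.588^4/6 + 1.653^4/19)
= 9.4750262 / 0.41287362
v_eff = 22.9490

22.9490


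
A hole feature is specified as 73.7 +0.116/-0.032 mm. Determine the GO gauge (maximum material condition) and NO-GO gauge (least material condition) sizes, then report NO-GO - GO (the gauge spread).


GO = nominal - lower_tol (smallest hole = maximum material condition)
GO = 73.7 - 0.032 = 73.668
NO-GO = nominal + upper_tol (largest hole = least material condition)
NO-GO = 73.7 + 0.116 = 73.816
spread = NO-GO - GO = 73.816 - 73.668 = 0.1480

0.1480


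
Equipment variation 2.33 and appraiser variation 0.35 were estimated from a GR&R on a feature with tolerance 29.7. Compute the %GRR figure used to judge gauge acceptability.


GRR = sqrt(EV^2 + AV^2) = sqrt(2.33^2 + 0.35^2) = 2.3561409
%GRR = GRR / tol * 100 = 2.3561409 / 29.7 * 100
%GRR = 7.9331

7.9331


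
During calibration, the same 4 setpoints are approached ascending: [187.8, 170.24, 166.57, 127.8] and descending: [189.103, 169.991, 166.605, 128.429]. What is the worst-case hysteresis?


|187.8 - 189.103| = 1.3030
|170.24 - 169.991| = 0.2490
|166.57 - 166.605| = 0.0350
|127.8 - 128.429| = 0.6290
hysteresis = max(diffs) = 1.3030

1.3030


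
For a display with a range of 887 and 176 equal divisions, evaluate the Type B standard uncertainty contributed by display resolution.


resolution = range / divisions
resolution = 887 / 176 = 5.0397727
u_res = resolution / (2*sqrt(3))
u_res = 5.0397727 / 3.4641016
u_res = 1.4549

1.4549


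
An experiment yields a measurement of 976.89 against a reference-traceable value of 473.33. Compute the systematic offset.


Systematic error = measured - true
= 976.89 - 473.33
= 503.5600

503.5600


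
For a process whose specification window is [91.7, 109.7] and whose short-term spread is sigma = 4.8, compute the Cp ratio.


Cp = (USL - LSL) / (6 * sigma)
= (109.7 - 91.7) / (6 * 4.8)
= 18.0000 / 28.8000
= 0.6250

0.6250


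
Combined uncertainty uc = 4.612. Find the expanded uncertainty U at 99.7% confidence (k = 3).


U = k * uc
U = 3 * 4.612
U = 13.8360

13.8360


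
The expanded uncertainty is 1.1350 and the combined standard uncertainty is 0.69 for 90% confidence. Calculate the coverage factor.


k = U / uc
k = 1.1350 / 0.69
k = 1.645

1.645


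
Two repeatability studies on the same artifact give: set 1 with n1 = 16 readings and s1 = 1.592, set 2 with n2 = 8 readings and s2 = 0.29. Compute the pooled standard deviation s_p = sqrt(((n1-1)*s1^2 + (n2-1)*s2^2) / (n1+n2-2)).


s_p = sqrt(((n1-1)*s1^2 + (n2-1)*s2^2) / (n1+n2-2))
numerator = (16-1)*1.592^2 + (8-1)*0.29^2 = 38.01696 + 0.5887 = 38.60566
denominator = 16 + 8 - 2 = 22
s_p^2 = 38.60566 / 22 = 1.7548027
s_p = sqrt(1.7548027) = 1.3247

1.3247


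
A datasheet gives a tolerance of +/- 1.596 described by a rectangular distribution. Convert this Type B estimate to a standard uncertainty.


u_B = half_width / sqrt(3)
u_B = 1.596 / 1.7320508
u_B = 0.9215

0.9215


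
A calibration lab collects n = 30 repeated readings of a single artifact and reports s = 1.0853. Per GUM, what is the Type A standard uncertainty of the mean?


u_A = s / sqrt(n)
u_A = 1.0853 / sqrt(30)
u_A = 1.0853 / 5.4772256
u_A = 0.1981

0.1981


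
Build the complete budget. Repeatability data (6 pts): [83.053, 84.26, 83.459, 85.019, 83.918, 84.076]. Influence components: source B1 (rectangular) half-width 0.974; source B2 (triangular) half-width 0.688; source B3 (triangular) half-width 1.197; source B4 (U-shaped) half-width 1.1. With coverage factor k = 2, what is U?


mean = (83.053 + 84.26 + 83.459 + 85.019 + 83.918 + 84.076) / 6 = 83.96416667
s = sqrt(sum((x - mean)^2)/(n-1)) = 0.67826939
u_A = s / sqrt(n) = 0.67826939 / sqrt(6) = 0.27690232
u_B1 = 0.974 / sqrt(3) = 0.56233916
u_B2 = 0.688 / sqrt(6) = 0.28087482
u_B3 = 1.197 / sqrt(6) = 0.4886732
u_B4 = 1.1 / sqrt(2) = 0.77781746
uc = sqrt(0.27690232^2 + 0.56233916^2 + 0.28087482^2 + 0.4886732^2 + 0.77781746^2) = 1.1469928
U = k * uc = 2 * 1.1469928
U = 2.2940

2.2940


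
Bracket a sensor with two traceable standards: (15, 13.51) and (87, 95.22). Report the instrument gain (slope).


slope = (y2 - y1) / (x2 - x1)
= (95.22 - 13.51) / (87 - 15)
= 81.7100 / 72
= 1.1349

1.1349


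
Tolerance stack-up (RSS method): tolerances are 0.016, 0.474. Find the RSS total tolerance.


RSS = sqrt(0.016^2 + 0.474^2)
= sqrt(0.224932)
= 0.4743

0.4743


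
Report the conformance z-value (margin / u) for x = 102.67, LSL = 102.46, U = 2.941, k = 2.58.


u = U / k = 2.941 / 2.58 = 1.1399225
margin = |LSL - x| = |102.46 - 102.67| = 0.21
z = margin / u = 0.21 / 1.1399225
z = 0.1842

0.1842


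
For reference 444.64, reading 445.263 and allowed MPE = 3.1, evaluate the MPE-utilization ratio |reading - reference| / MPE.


e = indication - reference = 445.263 - 444.64 = 0.6230
|e| = 0.6230
ratio = |e| / MPE = 0.6230 / 3.1
ratio = 0.2010

0.2010


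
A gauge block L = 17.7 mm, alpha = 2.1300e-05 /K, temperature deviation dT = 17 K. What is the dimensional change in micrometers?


dL = L * alpha * dT
= 17.7 * 2.1300e-05 * 17
= 0.0064092 mm
dL_um = 0.0064092 * 1000 = 6.4092 um

6.4092


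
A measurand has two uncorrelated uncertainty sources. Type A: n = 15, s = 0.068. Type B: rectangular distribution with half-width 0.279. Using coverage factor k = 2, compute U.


u_A = s / sqrt(n) = 0.068 / sqrt(15) = 0.017557525
u_B = half_width / sqrt(3) = 0.279 / sqrt(3) = 0.16108073
uc = sqrt(u_A^2 + u_B^2) = sqrt(0.017557525^2 + 0.16108073^2) = 0.16203477
U = k * uc = 2 * 0.16203477
U = 0.3241

0.3241


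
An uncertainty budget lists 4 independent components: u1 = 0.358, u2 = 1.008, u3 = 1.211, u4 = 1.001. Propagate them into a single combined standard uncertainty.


uc = sqrt(0.358^2 + 1.008^2 + 1.211^2 + 1.001^2)
uc = sqrt(3.61275)
uc = 1.9007

1.9007


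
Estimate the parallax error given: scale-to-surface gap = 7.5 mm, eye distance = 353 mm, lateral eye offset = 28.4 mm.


error = h * offset / d
= 7.5 * 28.4 / 353
= 0.6034

0.6034


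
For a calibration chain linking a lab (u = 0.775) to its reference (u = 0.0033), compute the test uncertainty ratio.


TUR = u_lab / u_ref
= 0.775 / 0.0033
= 234.8485

234.8485


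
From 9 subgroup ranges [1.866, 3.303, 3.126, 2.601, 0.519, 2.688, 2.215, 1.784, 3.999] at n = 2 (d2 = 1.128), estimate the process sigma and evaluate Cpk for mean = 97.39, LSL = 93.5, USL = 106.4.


R_bar = (1.866 + 3.303 + 3.126 + 2.601 + 0.519 + 2.688 + 2.215 + 1.784 + 3.999) / 9 = 2.4556667
sigma = R_bar / d2 = 2.4556667 / 1.128 = 2.1770095
Cp = (USL - LSL)/(6*sigma) = (106.4 - 93.5)/(6*2.1770095) = 0.9876
Cpu = (106.4 - 97.39)/(3*2.1770095) = 1.3796
Cpl = (97.39 - 93.5)/(3*2.1770095) = 0.5956
Cpk = min(Cpu, Cpl) = 0.5956

0.5956


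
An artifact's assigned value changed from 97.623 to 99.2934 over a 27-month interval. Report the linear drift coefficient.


rate = (v2 - v1) / months
= (99.2934 - 97.623) / 27
= 1.6704 / 27
= 0.0619

0.0619


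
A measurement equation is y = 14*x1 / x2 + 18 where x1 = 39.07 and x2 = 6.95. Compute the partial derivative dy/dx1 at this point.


y = 14*x1 / x2 + 18
dy/dx1 = 14/x2
Evaluate at x2 = 6.95: c1 = 14 / 6.95
c1 = 2.0144

2.0144


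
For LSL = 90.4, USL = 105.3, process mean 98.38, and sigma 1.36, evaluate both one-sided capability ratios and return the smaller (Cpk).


Cpu = (USL - mean) / (3*sigma) = (105.3 - 98.38) / (3*1.36) = 1.6961
Cpl = (mean - LSL) / (3*sigma) = (98.38 - 90.4) / (3*1.36) = 1.9559
Cpk = min(Cpu, Cpl) = 1.6961

1.6961


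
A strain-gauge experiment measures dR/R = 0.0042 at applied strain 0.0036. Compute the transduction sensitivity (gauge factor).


GF = (dR/R) / epsilon
= 0.0042 / 0.0036
= 1.1667

1.1667


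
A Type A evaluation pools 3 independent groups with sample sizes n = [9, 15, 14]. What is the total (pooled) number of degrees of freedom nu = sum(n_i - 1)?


nu = sum_i (n_i - 1)
nu = ((9 - 1) + (15 - 1) + (14 - 1))
nu = 8 + 14 + 13
nu = 35

35


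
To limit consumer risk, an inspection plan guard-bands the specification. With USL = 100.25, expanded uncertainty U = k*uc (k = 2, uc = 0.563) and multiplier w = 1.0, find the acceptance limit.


U = k * uc = 2 * 0.563 = 1.126
guard band g = w * U = 1.0 * 1.126 = 1.126
AL = USL - g = 100.25 - 1.126
AL = 99.1240

99.1240


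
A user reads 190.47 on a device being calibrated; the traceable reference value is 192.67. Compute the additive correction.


Correction = standard - reading
= 192.67 - 190.47
= 2.2000

2.2000


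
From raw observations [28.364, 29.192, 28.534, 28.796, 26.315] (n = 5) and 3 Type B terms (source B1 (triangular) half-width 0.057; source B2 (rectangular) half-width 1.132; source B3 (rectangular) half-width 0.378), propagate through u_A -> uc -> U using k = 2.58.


mean = (28.364 + 29.192 + 28.534 + 28.796 + 26.315) / 5 = 28.2402
s = sqrt(sum((x - mean)^2)/(n-1)) = 1.1205888
u_A = s / sqrt(n) = 1.1205888 / sqrt(5) = 0.50114255
u_B1 = 0.057 / sqrt(6) = 0.023270153
u_B2 = 1.132 / sqrt(3) = 0.6535605
u_B3 = 0.378 / sqrt(3) = 0.2182384
uc = sqrt(0.50114255^2 + 0.023270153^2 + 0.6535605^2 + 0.2182384^2) = 0.85232311
U = k * uc = 2.58 * 0.85232311
U = 2.1990

2.1990


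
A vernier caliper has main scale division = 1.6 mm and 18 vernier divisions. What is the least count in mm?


LC = MSD / n_div
= 1.6 / 18
= 0.0889

0.0889


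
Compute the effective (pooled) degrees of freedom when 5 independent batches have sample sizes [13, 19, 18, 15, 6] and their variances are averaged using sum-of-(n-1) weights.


nu = sum_i (n_i - 1)
nu = ((13 - 1) + (19 - 1) + (18 - 1) + (15 - 1) + (6 - 1))
nu = 12 + 18 + 17 + 14 + 5
nu = 66

66


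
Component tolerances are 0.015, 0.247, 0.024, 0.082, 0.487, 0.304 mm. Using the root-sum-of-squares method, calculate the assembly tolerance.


RSS = sqrt(0.015^2 + 0.247^2 + 0.024^2 + 0.082^2 + 0.487^2 + 0.304^2)
= sqrt(0.398119)
= 0.6310

0.6310


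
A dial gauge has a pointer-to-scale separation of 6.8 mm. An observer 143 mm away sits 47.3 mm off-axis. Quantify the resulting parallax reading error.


error = h * offset / d
= 6.8 * 47.3 / 143
= 2.2492

2.2492


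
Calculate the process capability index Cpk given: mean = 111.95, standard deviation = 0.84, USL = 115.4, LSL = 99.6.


Cpu = (USL - mean) / (3*sigma) = (115.4 - 111.95) / (3*0.84) = 1.3690
Cpl = (mean - LSL) / (3*sigma) = (111.95 - 99.6) / (3*0.84) = 4.9008
Cpk = min(Cpu, Cpl) = 1.3690

1.3690


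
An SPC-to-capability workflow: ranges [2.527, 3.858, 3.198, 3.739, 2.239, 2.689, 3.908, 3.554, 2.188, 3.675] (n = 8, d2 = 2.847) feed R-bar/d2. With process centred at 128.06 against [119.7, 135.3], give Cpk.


R_bar = (2.527 + 3.858 + 3.198 + 3.739 + 2.239 + 2.689 + 3.908 + 3.554 + 2.188 + 3.675) / 10 = 3.1575
sigma = R_bar / d2 = 3.1575 / 2.847 = 1.1090622
Cp = (USL - LSL)/(6*sigma) = (135.3 - 119.7)/(6*1.1090622) = 2.3443
Cpu = (135.3 - 128.06)/(3*1.1090622) = 2.1760
Cpl = (128.06 - 119.7)/(3*1.1090622) = 2.5126
Cpk = min(Cpu, Cpl) = 2.1760

2.1760


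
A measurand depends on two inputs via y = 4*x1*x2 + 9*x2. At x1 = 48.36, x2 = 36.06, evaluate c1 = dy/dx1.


y = 4*x1*x2 + 9*x2
dy/dx1 = 4*x2
Evaluate at x2 = 36.06: c1 = 4 * 36.06
c1 = 144.2400

144.2400


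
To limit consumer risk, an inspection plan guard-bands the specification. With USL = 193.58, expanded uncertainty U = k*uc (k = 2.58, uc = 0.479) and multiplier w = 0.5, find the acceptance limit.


U = k * uc = 2.58 * 0.479 = 1.23582
guard band g = w * U = 0.5 * 1.23582 = 0.61791
AL = USL - g = 193.58 - 0.61791
AL = 192.9621

192.9621


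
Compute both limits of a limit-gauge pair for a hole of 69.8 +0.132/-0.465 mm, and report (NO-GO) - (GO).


GO = nominal - lower_tol (smallest hole = maximum material condition)
GO = 69.8 - 0.465 = 69.335
NO-GO = nominal + upper_tol (largest hole = least material condition)
NO-GO = 69.8 + 0.132 = 69.932
spread = NO-GO - GO = 69.932 - 69.335 = 0.5970

0.5970


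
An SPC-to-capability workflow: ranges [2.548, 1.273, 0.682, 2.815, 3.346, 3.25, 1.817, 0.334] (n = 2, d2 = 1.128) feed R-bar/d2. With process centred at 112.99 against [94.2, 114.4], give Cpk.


R_bar = (2.548 + 1.273 + 0.682 + 2.815 + 3.346 + 3.25 + 1.817 + 0.334) / 8 = 2.008125
sigma = R_bar / d2 = 2.008125 / 1.128 = 1.7802527
Cp = (USL - LSL)/(6*sigma) = (114.4 - 94.2)/(6*1.7802527) = 1.8911
Cpu = (114.4 - 112.99)/(3*1.7802527) = 0.2640
Cpl = (112.99 - 94.2)/(3*1.7802527) = 3.5182
Cpk = min(Cpu, Cpl) = 0.2640

0.2640


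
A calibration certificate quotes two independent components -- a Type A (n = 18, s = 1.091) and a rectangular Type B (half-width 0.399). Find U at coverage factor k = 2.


u_A = s / sqrt(n) = 1.091 / sqrt(18) = 0.25715117
u_B = half_width / sqrt(3) = 0.399 / sqrt(3) = 0.23036276
uc = sqrt(u_A^2 + u_B^2) = sqrt(0.25715117^2 + 0.23036276^2) = 0.34524444
U = k * uc = 2 * 0.34524444
U = 0.6905

0.6905


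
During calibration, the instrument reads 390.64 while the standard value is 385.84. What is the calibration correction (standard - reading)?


Correction = standard - reading
= 385.84 - 390.64
= -4.8000

-4.8000


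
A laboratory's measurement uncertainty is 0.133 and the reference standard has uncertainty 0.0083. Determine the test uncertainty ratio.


TUR = u_lab / u_ref
= 0.133 / 0.0083
= 16.0241

16.0241


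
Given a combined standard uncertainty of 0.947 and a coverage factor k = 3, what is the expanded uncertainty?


U = k * uc
U = 3 * 0.947
U = 2.8410

2.8410


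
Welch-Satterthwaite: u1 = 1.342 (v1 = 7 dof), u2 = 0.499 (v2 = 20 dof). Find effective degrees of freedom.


uc = sqrt(u1^2 + u2^2) = sqrt(1.342^2 + 0.499^2) = 1.4317699
v_eff = uc^4 / (u1^4/v1 + u2^4/v2)
= 1.4317699^4 / (1.342^4/7 + 0.499^4/20)
= 4.2023567 / 0.46645312
v_eff = 9.0092

9.0092


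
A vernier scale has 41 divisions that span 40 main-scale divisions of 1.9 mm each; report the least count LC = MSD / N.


LC = MSD / n_div
= 1.9 / 41
= 0.0463

0.0463


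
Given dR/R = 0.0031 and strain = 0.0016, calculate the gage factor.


GF = (dR/R) / epsilon
= 0.0031 / 0.0016
= 1.9375

1.9375


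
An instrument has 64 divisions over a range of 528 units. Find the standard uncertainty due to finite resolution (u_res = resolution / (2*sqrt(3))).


resolution = range / divisions
resolution = 528 / 64 = 8.25
u_res = resolution / (2*sqrt(3))
u_res = 8.25 / 3.4641016
u_res = 2.3816

2.3816


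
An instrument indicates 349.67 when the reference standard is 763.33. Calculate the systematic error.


Systematic error = measured - true
= 349.67 - 763.33
= -413.6600

-413.6600


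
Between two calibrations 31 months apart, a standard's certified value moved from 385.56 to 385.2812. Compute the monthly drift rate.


rate = (v2 - v1) / months
= (385.2812 - 385.56) / 31
= -0.2788 / 31
= -0.0090

-0.0090


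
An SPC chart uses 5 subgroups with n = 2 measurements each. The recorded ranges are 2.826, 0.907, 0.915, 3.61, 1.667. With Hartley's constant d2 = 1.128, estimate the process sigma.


R_bar = (2.826 + 0.907 + 0.915 + 3.61 + 1.667) / 5
R_bar = 9.925 / 5 = 1.985
sigma_hat = R_bar / d2 = 1.985 / 1.128 = 1.7598

1.7598


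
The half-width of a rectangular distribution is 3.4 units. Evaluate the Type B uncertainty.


u_B = half_width / sqrt(3)
u_B = 3.4 / 1.7320508
u_B = 1.9630

1.9630


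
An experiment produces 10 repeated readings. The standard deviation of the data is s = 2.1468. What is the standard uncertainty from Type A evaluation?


u_A = s / sqrt(n)
u_A = 2.1468 / sqrt(10)
u_A = 2.1468 / 3.1622777
u_A = 0.6789

0.6789


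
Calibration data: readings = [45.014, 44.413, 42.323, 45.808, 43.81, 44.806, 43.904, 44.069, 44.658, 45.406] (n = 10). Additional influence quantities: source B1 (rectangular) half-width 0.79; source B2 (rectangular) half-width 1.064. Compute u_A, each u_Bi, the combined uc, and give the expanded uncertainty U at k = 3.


mean = (45.014 + 44.413 + 42.323 + 45.808 + 43.81 + 44.806 + 43.904 + 44.069 + 44.658 + 45.406) / 10 = 44.4211
s = sqrt(sum((x - mean)^2)/(n-1)) = 0.97844655
u_A = s / sqrt(n) = 0.97844655 / sqrt(10) = 0.30941197
u_B1 = 0.79 / sqrt(3) = 0.45610671
u_B2 = 1.064 / sqrt(3) = 0.61430069
uc = sqrt(0.30941197^2 + 0.45610671^2 + 0.61430069^2) = 0.82530869
U = k * uc = 3 * 0.82530869
U = 2.4759

2.4759


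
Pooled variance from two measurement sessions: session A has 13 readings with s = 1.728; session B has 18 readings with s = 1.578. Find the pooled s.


s_p = sqrt(((n1-1)*s1^2 + (n2-1)*s2^2) / (n1+n2-2))
numerator = (13-1)*1.728^2 + (18-1)*1.578^2 = 35.831808 + 42.331428 = 78.163236
denominator = 13 + 18 - 2 = 29
s_p^2 = 78.163236 / 29 = 2.695284
s_p = sqrt(2.695284) = 1.6417

1.6417


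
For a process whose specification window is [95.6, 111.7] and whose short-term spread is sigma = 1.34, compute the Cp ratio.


Cp = (USL - LSL) / (6 * sigma)
= (111.7 - 95.6) / (6 * 1.34)
= 16.1000 / 8.0400
= 2.0025

2.0025


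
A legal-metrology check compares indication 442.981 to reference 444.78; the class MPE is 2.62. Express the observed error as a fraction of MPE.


e = indication - reference = 442.981 - 444.78 = -1.7990
|e| = 1.7990
ratio = |e| / MPE = 1.7990 / 2.62
ratio = 0.6866

0.6866


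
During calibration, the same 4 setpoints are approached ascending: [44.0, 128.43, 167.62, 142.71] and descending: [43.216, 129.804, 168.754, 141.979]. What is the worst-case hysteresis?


|44.0 - 43.216| = 0.7840
|128.43 - 129.804| = 1.3740
|167.62 - 168.754| = 1.1340
|142.71 - 141.979| = 0.7310
hysteresis = max(diffs) = 1.3740

1.3740


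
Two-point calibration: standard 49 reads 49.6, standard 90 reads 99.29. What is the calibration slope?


slope = (y2 - y1) / (x2 - x1)
= (99.29 - 49.6) / (90 - 49)
= 49.6900 / 41
= 1.2120

1.2120


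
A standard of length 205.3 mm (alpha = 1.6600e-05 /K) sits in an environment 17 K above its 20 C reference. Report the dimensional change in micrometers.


dL = L * alpha * dT
= 205.3 * 1.6600e-05 * 17
= 0.0579357 mm
dL_um = 0.0579357 * 1000 = 57.9357 um

57.9357


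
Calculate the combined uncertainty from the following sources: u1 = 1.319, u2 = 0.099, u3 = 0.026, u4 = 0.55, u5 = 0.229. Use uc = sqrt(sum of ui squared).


uc = sqrt(1.319^2 + 0.099^2 + 0.026^2 + 0.55^2 + 0.229^2)
uc = sqrt(2.105179)
uc = 1.4509

1.4509


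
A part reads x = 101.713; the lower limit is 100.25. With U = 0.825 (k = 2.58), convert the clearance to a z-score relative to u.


u = U / k = 0.825 / 2.58 = 0.31976744
margin = |LSL - x| = |100.25 - 101.713| = 1.463
z = margin / u = 1.463 / 0.31976744
z = 4.5752

4.5752


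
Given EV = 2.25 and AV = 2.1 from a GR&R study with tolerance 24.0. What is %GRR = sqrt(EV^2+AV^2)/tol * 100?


GRR = sqrt(EV^2 + AV^2) = sqrt(2.25^2 + 2.1^2) = 3.0777427
%GRR = GRR / tol * 100 = 3.0777427 / 24.0 * 100
%GRR = 12.8239

12.8239


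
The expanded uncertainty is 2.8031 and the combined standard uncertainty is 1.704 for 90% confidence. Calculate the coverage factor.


k = U / uc
k = 2.8031 / 1.704
k = 1.645

1.645


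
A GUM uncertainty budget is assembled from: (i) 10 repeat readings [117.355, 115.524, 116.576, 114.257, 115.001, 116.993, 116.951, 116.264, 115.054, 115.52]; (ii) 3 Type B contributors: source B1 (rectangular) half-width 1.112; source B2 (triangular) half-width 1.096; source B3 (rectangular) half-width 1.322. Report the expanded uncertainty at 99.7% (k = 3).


mean = (117.355 + 115.524 + 116.576 + 114.257 + 115.001 + 116.993 + 116.951 + 116.264 + 115.054 + 115.52) / 10 = 115.9495
s = sqrt(sum((x - mean)^2)/(n-1)) = 1.0268824
u_A = s / sqrt(n) = 1.0268824 / sqrt(10) = 0.32472873
u_B1 = 1.112 / sqrt(3) = 0.6420135
u_B2 = 1.096 / sqrt(6) = 0.44744013
u_B3 = 1.322 / sqrt(3) = 0.76325706
uc = sqrt(0.32472873^2 + 0.6420135^2 + 0.44744013^2 + 0.76325706^2) = 1.1403482
U = k * uc = 3 * 1.1403482
U = 3.4210

3.4210


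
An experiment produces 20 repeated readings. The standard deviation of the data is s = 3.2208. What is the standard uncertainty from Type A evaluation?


u_A = s / sqrt(n)
u_A = 3.2208 / sqrt(20)
u_A = 3.2208 / 4.472136
u_A = 0.7202

0.7202


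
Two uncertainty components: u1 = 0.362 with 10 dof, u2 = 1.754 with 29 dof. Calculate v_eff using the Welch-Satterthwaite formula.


uc = sqrt(u1^2 + u2^2) = sqrt(0.362^2 + 1.754^2) = 1.7909662
v_eff = uc^4 / (u1^4/v1 + u2^4/v2)
= 1.7909662^4 / (0.362^4/10 + 1.754^4/29)
= 10.288441 / 0.32809486
v_eff = 31.3581

31.3581


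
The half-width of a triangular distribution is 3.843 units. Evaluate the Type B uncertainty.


u_B = half_width / sqrt(6)
u_B = 3.843 / 2.4494897
u_B = 1.5689

1.5689


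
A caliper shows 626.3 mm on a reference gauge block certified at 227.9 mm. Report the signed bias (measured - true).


Systematic error = measured - true
= 626.3 - 227.9
= 398.4000

398.4000


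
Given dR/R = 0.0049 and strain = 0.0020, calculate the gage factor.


GF = (dR/R) / epsilon
= 0.0049 / 0.0020
= 2.4500

2.4500


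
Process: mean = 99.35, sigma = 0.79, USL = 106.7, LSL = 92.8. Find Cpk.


Cpu = (USL - mean) / (3*sigma) = (106.7 - 99.35) / (3*0.79) = 3.1013
Cpl = (mean - LSL) / (3*sigma) = (99.35 - 92.8) / (3*0.79) = 2.7637
Cpk = min(Cpu, Cpl) = 2.7637

2.7637


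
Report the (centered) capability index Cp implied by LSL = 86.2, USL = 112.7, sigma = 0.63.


Cp = (USL - LSL) / (6 * sigma)
= (112.7 - 86.2) / (6 * 0.63)
= 26.5000 / 3.7800
= 7.0106

7.0106


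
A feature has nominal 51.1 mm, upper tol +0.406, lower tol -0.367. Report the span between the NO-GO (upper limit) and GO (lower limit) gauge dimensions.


GO = nominal - lower_tol (smallest hole = maximum material condition)
GO = 51.1 - 0.367 = 50.733
NO-GO = nominal + upper_tol (largest hole = least material condition)
NO-GO = 51.1 + 0.406 = 51.506
spread = NO-GO - GO = 51.506 - 50.733 = 0.7730

0.7730


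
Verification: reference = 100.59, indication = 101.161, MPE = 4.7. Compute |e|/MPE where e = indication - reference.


e = indication - reference = 101.161 - 100.59 = 0.5710
|e| = 0.5710
ratio = |e| / MPE = 0.5710 / 4.7
ratio = 0.1215

0.1215


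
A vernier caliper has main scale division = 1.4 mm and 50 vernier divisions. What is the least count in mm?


LC = MSD / n_div
= 1.4 / 50
= 0.0280

0.0280


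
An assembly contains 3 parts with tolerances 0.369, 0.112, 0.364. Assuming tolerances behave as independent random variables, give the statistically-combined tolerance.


RSS = sqrt(0.369^2 + 0.112^2 + 0.364^2)
= sqrt(0.281201)
= 0.5303

0.5303


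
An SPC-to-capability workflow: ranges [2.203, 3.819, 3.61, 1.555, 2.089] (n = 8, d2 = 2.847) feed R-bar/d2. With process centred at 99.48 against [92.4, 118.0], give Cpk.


R_bar = (2.203 + 3.819 + 3.61 + 1.555 + 2.089) / 5 = 2.6552
sigma = R_bar / d2 = 2.6552 / 2.847 = 0.93263084
Cp = (USL - LSL)/(6*sigma) = (118.0 - 92.4)/(6*0.93263084) = 4.5749
Cpu = (118.0 - 99.48)/(3*0.93263084) = 6.6193
Cpl = (99.48 - 92.4)/(3*0.93263084) = 2.5305
Cpk = min(Cpu, Cpl) = 2.5305

2.5305


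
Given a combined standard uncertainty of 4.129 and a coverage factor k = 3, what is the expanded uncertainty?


U = k * uc
U = 3 * 4.129
U = 12.3870

12.3870


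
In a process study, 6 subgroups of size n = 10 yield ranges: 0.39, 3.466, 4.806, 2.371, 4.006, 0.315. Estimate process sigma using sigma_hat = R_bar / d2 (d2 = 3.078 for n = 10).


R_bar = (0.39 + 3.466 + 4.806 + 2.371 + 4.006 + 0.315) / 6
R_bar = 15.354 / 6 = 2.559
sigma_hat = R_bar / d2 = 2.559 / 3.078 = 0.8314

0.8314


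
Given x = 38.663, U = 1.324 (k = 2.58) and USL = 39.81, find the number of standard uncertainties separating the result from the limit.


u = U / k = 1.324 / 2.58 = 0.51317829
margin = |USL - x| = |39.81 - 38.663| = 1.147
z = margin / u = 1.147 / 0.51317829
z = 2.2351

2.2351


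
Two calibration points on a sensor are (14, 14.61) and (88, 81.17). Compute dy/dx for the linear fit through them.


slope = (y2 - y1) / (x2 - x1)
= (81.17 - 14.61) / (88 - 14)
= 66.5600 / 74
= 0.8995

0.8995


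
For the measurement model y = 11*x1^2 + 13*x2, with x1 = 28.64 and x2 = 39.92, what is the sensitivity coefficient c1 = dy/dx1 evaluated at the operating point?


y = 11*x1^2 + 13*x2
dy/dx1 = 2*11*x1
Evaluate at x1 = 28.64: c1 = 22 * 28.64
c1 = 630.0800

630.0800


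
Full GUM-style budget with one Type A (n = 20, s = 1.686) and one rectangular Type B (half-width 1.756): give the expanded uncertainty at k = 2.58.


u_A = s / sqrt(n) = 1.686 / sqrt(20) = 0.37700106
u_B = half_width / sqrt(3) = 1.756 / sqrt(3) = 1.0138271
uc = sqrt(u_A^2 + u_B^2) = sqrt(0.37700106^2 + 1.0138271^2) = 1.0816539
U = k * uc = 2.58 * 1.0816539
U = 2.7907

2.7907


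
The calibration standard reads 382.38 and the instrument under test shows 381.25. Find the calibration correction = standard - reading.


Correction = standard - reading
= 382.38 - 381.25
= 1.1300

1.1300


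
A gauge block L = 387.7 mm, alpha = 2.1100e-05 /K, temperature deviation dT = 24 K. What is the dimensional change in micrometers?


dL = L * alpha * dT
= 387.7 * 2.1100e-05 * 24
= 0.1963313 mm
dL_um = 0.1963313 * 1000 = 196.3313 um

196.3313


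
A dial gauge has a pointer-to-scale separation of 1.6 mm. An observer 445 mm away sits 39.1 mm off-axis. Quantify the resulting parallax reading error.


error = h * offset / d
= 1.6 * 39.1 / 445
= 0.1406

0.1406


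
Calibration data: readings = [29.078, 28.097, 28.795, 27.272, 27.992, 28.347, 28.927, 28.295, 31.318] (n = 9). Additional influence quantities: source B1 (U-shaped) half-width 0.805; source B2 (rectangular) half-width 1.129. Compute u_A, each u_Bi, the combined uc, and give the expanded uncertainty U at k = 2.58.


mean = (29.078 + 28.097 + 28.795 + 27.272 + 27.992 + 28.347 + 28.927 + 28.295 + 31.318) / 9 = 28.68011111
s = sqrt(sum((x - mean)^2)/(n-1)) = 1.1317295
u_A = s / sqrt(n) = 1.1317295 / sqrt(9) = 0.37724317
u_B1 = 0.805 / sqrt(2) = 0.56922096
u_B2 = 1.129 / sqrt(3) = 0.65182845
uc = sqrt(0.37724317^2 + 0.56922096^2 + 0.65182845^2) = 0.94403667
U = k * uc = 2.58 * 0.94403667
U = 2.4356

2.4356


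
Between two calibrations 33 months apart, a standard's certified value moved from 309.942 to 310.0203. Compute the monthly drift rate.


rate = (v2 - v1) / months
= (310.0203 - 309.942) / 33
= 0.0783 / 33
= 0.0024

0.0024


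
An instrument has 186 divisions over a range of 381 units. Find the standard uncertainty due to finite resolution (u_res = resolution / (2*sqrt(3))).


resolution = range / divisions
resolution = 381 / 186 = 2.0483871
u_res = resolution / (2*sqrt(3))
u_res = 2.0483871 / 3.4641016
u_res = 0.5913

0.5913


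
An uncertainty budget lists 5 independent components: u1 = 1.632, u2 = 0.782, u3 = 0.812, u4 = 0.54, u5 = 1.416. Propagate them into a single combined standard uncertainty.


uc = sqrt(1.632^2 + 0.782^2 + 0.812^2 + 0.54^2 + 1.416^2)
uc = sqrt(6.230948)
uc = 2.4962

2.4962


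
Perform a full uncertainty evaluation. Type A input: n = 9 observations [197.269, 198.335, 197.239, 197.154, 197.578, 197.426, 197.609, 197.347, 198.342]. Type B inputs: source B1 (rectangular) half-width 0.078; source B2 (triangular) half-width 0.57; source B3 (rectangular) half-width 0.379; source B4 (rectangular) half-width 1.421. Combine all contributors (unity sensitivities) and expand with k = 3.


mean = (197.269 + 198.335 + 197.239 + 197.154 + 197.578 + 197.426 + 197.609 + 197.347 + 198.342) / 9 = 197.5887778
s = sqrt(sum((x - mean)^2)/(n-1)) = 0.45045859
u_A = s / sqrt(n) = 0.45045859 / sqrt(9) = 0.15015286
u_B1 = 0.078 / sqrt(3) = 0.045033321
u_B2 = 0.57 / sqrt(6) = 0.23270153
u_B3 = 0.379 / sqrt(3) = 0.21881575
u_B4 = 1.421 / sqrt(3) = 0.82041473
uc = sqrt(0.15015286^2 + 0.045033321^2 + 0.23270153^2 + 0.21881575^2 + 0.82041473^2) = 0.89425083
U = k * uc = 3 * 0.89425083
U = 2.6828

2.6828


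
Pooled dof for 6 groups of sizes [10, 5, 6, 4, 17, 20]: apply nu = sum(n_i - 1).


nu = sum_i (n_i - 1)
nu = ((10 - 1) + (5 - 1) + (6 - 1) + (4 - 1) + (17 - 1) + (20 - 1))
nu = 9 + 4 + 5 + 3 + 16 + 19
nu = 56

56


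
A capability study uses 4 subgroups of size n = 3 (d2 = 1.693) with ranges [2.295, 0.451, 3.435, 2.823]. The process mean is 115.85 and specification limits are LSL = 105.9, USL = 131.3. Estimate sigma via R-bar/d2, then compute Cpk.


R_bar = (2.295 + 0.451 + 3.435 + 2.823) / 4 = 2.251
sigma = R_bar / d2 = 2.251 / 1.693 = 1.3295924
Cp = (USL - LSL)/(6*sigma) = (131.3 - 105.9)/(6*1.3295924) = 3.1839
Cpu = (131.3 - 115.85)/(3*1.3295924) = 3.8734
Cpl = (115.85 - 105.9)/(3*1.3295924) = 2.4945
Cpk = min(Cpu, Cpl) = 2.4945

2.4945
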